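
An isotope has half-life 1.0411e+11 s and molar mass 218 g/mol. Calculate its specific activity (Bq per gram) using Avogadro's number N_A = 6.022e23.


lambda = ln(2) / t_half = ln(2) / 1.0411e+11 = 6.657835e-12 /s
SA = lambda * N_A / M
SA = 6.657835e-12 * 6.022e23 / 218
SA = 1.8392e+10 Bq/g

1.8392e+10


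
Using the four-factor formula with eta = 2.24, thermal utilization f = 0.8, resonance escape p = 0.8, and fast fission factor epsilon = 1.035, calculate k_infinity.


k_inf = eta * f * p * epsilon
k_inf = 2.24 * 0.8 * 0.8 * 1.035
k_inf = 1.4838

1.4838


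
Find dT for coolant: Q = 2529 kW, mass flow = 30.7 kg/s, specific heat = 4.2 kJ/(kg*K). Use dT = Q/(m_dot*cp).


dT = Q / (m_dot * cp)
dT = 2529 / (30.7 * 4.2)
dT = 19.614 C

19.614


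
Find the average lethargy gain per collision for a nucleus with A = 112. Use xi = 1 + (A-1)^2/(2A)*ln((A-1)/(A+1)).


xi = 1 + (A-1)^2/(2A) * ln((A-1)/(A+1))
xi = 1 + (112-1)^2/(2*112) * ln((112-1)/(112 +1))
xi = 0.017751

0.017751


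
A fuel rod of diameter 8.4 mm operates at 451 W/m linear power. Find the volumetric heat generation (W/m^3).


r = D / 2 / 1000 = 8.4 / 2 / 1000 = 0.0042 m
q''' = q' / (pi * r^2)
q''' = 451 / (pi * 0.0042^2)
q''' = 8.1382e+06 W/m^3

8.1382e+06


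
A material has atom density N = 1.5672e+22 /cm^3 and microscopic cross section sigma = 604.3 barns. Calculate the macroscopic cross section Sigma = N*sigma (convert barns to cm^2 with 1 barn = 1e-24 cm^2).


Sigma = N * sigma_barns * 1e-24
Sigma = 1.5672e+22 * 604.3 * 1e-24
Sigma = 9.4706 /cm

9.4706


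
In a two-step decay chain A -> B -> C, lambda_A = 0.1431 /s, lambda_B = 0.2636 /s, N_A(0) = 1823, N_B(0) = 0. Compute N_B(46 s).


N_B(t) = lambda_A * N_A0 / (lambda_B - lambda_A) * [exp(-lambda_A*t) - exp(-lambda_B*t)]
exp(-0.1431*46) = 0.001384246; exp(-0.2636*46) = 5.418996e-06
N_B = 0.1431 * 1823 / (0.2636 - 0.1431) * (0.001384246 - 5.418996e-06)
N_B = 2.9850

2.9850


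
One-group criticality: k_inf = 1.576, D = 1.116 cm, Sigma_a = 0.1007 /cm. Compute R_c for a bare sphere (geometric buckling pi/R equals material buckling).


L^2 = D / Sigma_a = 1.116 / 0.1007 = 11.08242 cm^2
B_m^2 = (k_inf - 1) / L^2 = (1.576 - 1) / 11.08242 = 0.05197421 /cm^2
For a bare sphere: B_g = pi/R, so R_c = pi / sqrt(B_m^2)
R_c = pi / sqrt(0.05197421) = 13.780 cm

13.780


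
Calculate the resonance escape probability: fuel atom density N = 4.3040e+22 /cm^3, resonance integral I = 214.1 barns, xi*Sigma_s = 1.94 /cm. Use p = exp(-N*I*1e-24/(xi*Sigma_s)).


p = exp(-N * I * 1e-24 / (xi*Sigma_s))
p = exp(-4.3040e+22 * 214.1 * 1e-24 / 1.94)
p = 0.0086523

0.0086523


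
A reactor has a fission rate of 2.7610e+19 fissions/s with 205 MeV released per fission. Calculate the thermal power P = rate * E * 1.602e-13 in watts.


P = fission_rate * E_MeV * 1.602e-13
P = 2.7610e+19 * 205 * 1.602e-13
P = 9.0674e+08 W

9.0674e+08


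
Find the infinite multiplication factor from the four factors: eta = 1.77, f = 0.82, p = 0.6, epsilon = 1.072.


k_inf = eta * f * p * epsilon
k_inf = 1.77 * 0.82 * 0.6 * 1.072
k_inf = 0.93354

0.93354


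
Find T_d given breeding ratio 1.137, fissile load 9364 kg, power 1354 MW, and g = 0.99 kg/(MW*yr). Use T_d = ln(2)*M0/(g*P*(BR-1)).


Breeding gain G = BR - 1 = 1.137 - 1 = 0.137
Fissile production rate = g * P * G = 0.99 * 1354 * 0.137 = 183.64302 kg/yr
T_d = ln(2) * M0 / (g * P * G)
T_d = ln(2) * 9364 / 183.64302 = 35.344 yr

35.344


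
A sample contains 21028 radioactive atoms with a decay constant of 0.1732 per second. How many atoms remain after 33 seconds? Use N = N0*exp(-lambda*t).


N = N0 * exp(-lambda * t)
N = 21028 * exp(-0.1732 * 33)
N = 69.270

69.270


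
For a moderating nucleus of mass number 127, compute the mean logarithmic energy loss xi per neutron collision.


xi = 1 + (A-1)^2/(2A) * ln((A-1)/(A+1))
xi = 1 + (127-1)^2/(2*127) * ln((127-1)/(127 +1))
xi = 0.015666

0.015666


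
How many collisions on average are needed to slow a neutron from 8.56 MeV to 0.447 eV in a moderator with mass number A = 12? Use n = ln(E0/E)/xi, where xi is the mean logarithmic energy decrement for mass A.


xi = 1 + (A-1)^2/(2A)*ln((A-1)/(A+1)) = 0.1577690 (for A = 12)
n = ln(E0/E) / xi
n = ln(8.56e6 / 0.447) / 0.1577690
n = ln(1.914989e+07) / 0.1577690 = 106.28

106.28


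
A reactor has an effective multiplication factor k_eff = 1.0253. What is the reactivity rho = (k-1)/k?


rho = (k_eff - 1) / k_eff
rho = (1.0253 - 1) / 1.0253
rho = 0.024676

0.024676


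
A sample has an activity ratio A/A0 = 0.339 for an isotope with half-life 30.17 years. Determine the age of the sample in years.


lambda = ln(2) / t_half = ln(2) / 30.17 = 0.02297472 /yr
t = -ln(A/A0) / lambda
t = -ln(0.339) / 0.02297472
t = 47.085 yr

47.085


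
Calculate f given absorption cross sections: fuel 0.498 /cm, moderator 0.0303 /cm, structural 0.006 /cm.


f = Sigma_a_fuel / (Sigma_a_fuel + Sigma_a_mod + Sigma_a_other)
f = 0.498 / (0.498 + 0.0303 + 0.006)
f = 0.93206

0.93206


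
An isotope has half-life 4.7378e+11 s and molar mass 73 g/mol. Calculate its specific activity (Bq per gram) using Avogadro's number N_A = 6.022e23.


lambda = ln(2) / t_half = ln(2) / 4.7378e+11 = 1.463015e-12 /s
SA = lambda * N_A / M
SA = 1.463015e-12 * 6.022e23 / 73
SA = 1.2069e+10 Bq/g

1.2069e+10


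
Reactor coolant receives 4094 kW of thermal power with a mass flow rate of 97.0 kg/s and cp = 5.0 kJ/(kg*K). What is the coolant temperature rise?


dT = Q / (m_dot * cp)
dT = 4094 / (97.0 * 5.0)
dT = 8.4412 C

8.4412


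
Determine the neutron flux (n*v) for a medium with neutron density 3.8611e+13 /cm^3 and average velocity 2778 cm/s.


phi = n * v
phi = 3.8611e+13 * 2778
phi = 1.0726e+17 /cm^2/s

1.0726e+17


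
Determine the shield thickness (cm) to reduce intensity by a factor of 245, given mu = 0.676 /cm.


x = ln(factor) / mu
x = ln(245) / 0.676
x = 8.1380 cm

8.1380


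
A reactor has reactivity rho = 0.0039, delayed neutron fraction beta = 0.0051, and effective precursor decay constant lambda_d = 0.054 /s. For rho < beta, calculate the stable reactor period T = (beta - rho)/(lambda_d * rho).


T = (beta - rho) / (lambda_d * rho)
T = (0.0051 - 0.0039) / (0.054 * 0.0039)
T = 5.6980 s

5.6980


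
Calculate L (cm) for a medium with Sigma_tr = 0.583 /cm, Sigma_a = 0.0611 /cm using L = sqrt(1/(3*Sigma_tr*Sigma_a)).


D = 1 / (3 * Sigma_tr) = 1 / (3 * 0.583) = 0.5717553 cm
L = sqrt(D / Sigma_a)
L = sqrt(0.5717553 / 0.0611)
L = 3.0590 cm

3.0590


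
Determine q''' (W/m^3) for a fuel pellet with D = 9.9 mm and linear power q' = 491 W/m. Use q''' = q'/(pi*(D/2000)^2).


r = D / 2 / 1000 = 9.9 / 2 / 1000 = 0.00495 m
q''' = q' / (pi * r^2)
q''' = 491 / (pi * 0.00495^2)
q''' = 6.3785e+06 W/m^3

6.3785e+06


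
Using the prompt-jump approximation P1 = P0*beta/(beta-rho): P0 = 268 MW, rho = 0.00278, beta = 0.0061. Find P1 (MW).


P1/P0 = beta / (beta - rho)
P1/P0 = 0.0061 / (0.0061 - 0.00278) = 1.837349
P1 = 268 * 1.837349 = 492.41 MW

492.41


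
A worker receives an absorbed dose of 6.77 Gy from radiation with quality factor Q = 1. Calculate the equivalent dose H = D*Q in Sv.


H = D * Q
H = 6.77 * 1
H = 6.7700 Sv

6.7700


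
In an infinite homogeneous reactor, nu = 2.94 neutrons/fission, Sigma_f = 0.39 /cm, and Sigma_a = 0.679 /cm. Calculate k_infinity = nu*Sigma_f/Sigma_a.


k_inf = nu * Sigma_f / Sigma_a
k_inf = 2.94 * 0.39 / 0.679
k_inf = 1.6887

1.6887


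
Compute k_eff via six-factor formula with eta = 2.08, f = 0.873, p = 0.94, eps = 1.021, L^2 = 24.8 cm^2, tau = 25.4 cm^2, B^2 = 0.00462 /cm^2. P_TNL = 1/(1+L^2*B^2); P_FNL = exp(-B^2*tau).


k_inf = eta*f*p*eps = 2.08*0.873*0.94*1.021 = 1.742734
P_TNL = 1/(1 + L^2*B^2) = 1/(1 + 24.8*0.00462) = 0.8972022
P_FNL = exp(-B^2*tau) = exp(-0.00462*25.4) = 0.8892757
k_eff = k_inf * P_TNL * P_FNL = 1.742734 * 0.8972022 * 0.8892757
k_eff = 1.3905

1.3905


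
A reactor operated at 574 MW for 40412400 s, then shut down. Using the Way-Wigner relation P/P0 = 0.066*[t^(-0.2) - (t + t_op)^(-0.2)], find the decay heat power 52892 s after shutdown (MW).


P/P0 = 0.066 * [t^(-0.2) - (t + t_op)^(-0.2)]
P/P0 = 0.066 * [52892^(-0.2) - (52892 + 40412400)^(-0.2)]
P/P0 = 0.066 * [0.1135853 - 0.03010118] = 0.005509952
P = 574 * 0.005509952 = 3.1627 MW

3.1627


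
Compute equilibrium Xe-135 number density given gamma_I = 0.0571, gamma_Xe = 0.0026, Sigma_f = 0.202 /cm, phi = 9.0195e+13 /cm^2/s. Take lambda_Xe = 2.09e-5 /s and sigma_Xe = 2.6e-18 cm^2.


Xe_eq = (gamma_I + gamma_Xe) * Sigma_f * phi / (lambda_Xe + sigma_Xe * phi)
Numerator = (0.0571 + 0.0026) * 0.202 * 9.0195e+13 = 1.087698e+12
Denominator = 2.09e-5 + 2.6e-18 * 9.0195e+13 = 2.554070e-04
Xe_eq = 1.087698e+12 / 2.554070e-04 = 4.2587e+15 /cm^3

4.2587e+15


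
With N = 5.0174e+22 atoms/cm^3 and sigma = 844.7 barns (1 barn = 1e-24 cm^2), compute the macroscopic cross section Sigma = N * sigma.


Sigma = N * sigma_barns * 1e-24
Sigma = 5.0174e+22 * 844.7 * 1e-24
Sigma = 42.382 /cm

42.382


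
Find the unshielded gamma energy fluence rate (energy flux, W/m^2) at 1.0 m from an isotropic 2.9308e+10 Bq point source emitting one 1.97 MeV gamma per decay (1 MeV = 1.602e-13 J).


psi = A * E * 1.602e-13 / (4*pi*r^2)
psi = 2.9308e+10 * 1.97 * 1.602e-13 / (4*pi*1.0^2)
psi = 7.3605e-04 W/m^2

7.3605e-04


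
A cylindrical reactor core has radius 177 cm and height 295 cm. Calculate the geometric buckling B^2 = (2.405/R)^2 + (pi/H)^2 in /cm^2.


B^2 = (2.405/R)^2 + (pi/H)^2
B^2 = (2.405/177)^2 + (pi/295)^2
B^2 = 2.9803e-04 /cm^2

2.9803e-04


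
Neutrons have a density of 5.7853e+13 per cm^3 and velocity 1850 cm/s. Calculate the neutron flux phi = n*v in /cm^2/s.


phi = n * v
phi = 5.7853e+13 * 1850
phi = 1.0703e+17 /cm^2/s

1.0703e+17


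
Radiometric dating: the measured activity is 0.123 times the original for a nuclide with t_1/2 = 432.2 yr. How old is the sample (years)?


lambda = ln(2) / t_half = ln(2) / 432.2 = 0.001603765 /yr
t = -ln(A/A0) / lambda
t = -ln(0.123) / 0.001603765
t = 1306.7 yr

1306.7


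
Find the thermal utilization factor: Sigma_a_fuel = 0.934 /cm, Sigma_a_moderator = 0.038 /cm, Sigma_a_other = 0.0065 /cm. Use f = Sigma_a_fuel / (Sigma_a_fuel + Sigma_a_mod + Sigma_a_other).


f = Sigma_a_fuel / (Sigma_a_fuel + Sigma_a_mod + Sigma_a_other)
f = 0.934 / (0.934 + 0.038 + 0.0065)
f = 0.95452

0.95452


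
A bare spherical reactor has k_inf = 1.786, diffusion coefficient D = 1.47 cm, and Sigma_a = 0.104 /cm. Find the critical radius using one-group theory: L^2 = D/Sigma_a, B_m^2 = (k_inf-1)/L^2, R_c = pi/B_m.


L^2 = D / Sigma_a = 1.47 / 0.104 = 14.13462 cm^2
B_m^2 = (k_inf - 1) / L^2 = (1.786 - 1) / 14.13462 = 0.05560815 /cm^2
For a bare sphere: B_g = pi/R, so R_c = pi / sqrt(B_m^2)
R_c = pi / sqrt(0.05560815) = 13.322 cm

13.322


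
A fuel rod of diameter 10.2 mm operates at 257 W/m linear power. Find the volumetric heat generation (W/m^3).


r = D / 2 / 1000 = 10.2 / 2 / 1000 = 0.0051 m
q''' = q' / (pi * r^2)
q''' = 257 / (pi * 0.0051^2)
q''' = 3.1452e+06 W/m^3

3.1452e+06


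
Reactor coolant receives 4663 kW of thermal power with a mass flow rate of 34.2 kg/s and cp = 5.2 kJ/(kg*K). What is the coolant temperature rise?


dT = Q / (m_dot * cp)
dT = 4663 / (34.2 * 5.2)
dT = 26.220 C

26.220


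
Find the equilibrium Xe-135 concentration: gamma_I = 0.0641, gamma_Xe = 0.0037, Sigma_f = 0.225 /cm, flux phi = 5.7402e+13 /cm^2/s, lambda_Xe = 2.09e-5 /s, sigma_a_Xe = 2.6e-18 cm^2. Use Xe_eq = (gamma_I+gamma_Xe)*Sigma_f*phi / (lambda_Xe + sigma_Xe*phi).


Xe_eq = (gamma_I + gamma_Xe) * Sigma_f * phi / (lambda_Xe + sigma_Xe * phi)
Numerator = (0.0641 + 0.0037) * 0.225 * 5.7402e+13 = 8.756675e+11
Denominator = 2.09e-5 + 2.6e-18 * 5.7402e+13 = 1.701452e-04
Xe_eq = 8.756675e+11 / 1.701452e-04 = 5.1466e+15 /cm^3

5.1466e+15


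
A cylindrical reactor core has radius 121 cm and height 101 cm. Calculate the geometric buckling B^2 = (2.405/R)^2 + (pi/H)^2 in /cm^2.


B^2 = (2.405/R)^2 + (pi/H)^2
B^2 = (2.405/121)^2 + (pi/101)^2
B^2 = 0.0013626 /cm^2

0.0013626


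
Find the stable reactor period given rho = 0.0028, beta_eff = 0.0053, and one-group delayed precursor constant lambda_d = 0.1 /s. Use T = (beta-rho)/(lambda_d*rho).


T = (beta - rho) / (lambda_d * rho)
T = (0.0053 - 0.0028) / (0.1 * 0.0028)
T = 8.9286 s

8.9286


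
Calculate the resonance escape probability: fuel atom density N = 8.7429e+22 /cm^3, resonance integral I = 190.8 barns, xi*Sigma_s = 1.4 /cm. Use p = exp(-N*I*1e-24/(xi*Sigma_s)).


p = exp(-N * I * 1e-24 / (xi*Sigma_s))
p = exp(-8.7429e+22 * 190.8 * 1e-24 / 1.4)
p = 6.6871e-06

6.6871e-06


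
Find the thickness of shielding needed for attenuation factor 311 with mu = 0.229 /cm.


x = ln(factor) / mu
x = ln(311) / 0.229
x = 25.065 cm

25.065


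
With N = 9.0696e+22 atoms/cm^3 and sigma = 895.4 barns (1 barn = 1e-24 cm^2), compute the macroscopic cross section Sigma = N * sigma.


Sigma = N * sigma_barns * 1e-24
Sigma = 9.0696e+22 * 895.4 * 1e-24
Sigma = 81.209 /cm

81.209


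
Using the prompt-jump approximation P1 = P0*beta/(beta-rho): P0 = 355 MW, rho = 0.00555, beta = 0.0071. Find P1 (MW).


P1/P0 = beta / (beta - rho)
P1/P0 = 0.0071 / (0.0071 - 0.00555) = 4.580645
P1 = 355 * 4.580645 = 1626.1 MW

1626.1


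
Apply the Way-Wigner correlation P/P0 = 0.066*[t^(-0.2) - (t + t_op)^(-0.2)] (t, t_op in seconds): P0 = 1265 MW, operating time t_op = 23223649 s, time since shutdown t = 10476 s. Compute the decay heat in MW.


P/P0 = 0.066 * [t^(-0.2) - (t + t_op)^(-0.2)]
P/P0 = 0.066 * [10476^(-0.2) - (10476 + 23223649)^(-0.2)]
P/P0 = 0.066 * [0.1570221 - 0.03363371] = 0.008143634
P = 1265 * 0.008143634 = 10.302 MW

10.302


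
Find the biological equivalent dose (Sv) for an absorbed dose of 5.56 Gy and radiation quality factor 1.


H = D * Q
H = 5.56 * 1
H = 5.5600 Sv

5.5600


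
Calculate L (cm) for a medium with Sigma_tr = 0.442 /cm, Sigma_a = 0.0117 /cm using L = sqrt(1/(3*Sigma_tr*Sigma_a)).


D = 1 / (3 * Sigma_tr) = 1 / (3 * 0.442) = 0.7541478 cm
L = sqrt(D / Sigma_a)
L = sqrt(0.7541478 / 0.0117)
L = 8.0285 cm

8.0285


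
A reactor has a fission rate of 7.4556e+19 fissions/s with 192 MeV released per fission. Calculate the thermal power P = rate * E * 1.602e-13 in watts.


P = fission_rate * E_MeV * 1.602e-13
P = 7.4556e+19 * 192 * 1.602e-13
P = 2.2932e+09 W

2.2932e+09


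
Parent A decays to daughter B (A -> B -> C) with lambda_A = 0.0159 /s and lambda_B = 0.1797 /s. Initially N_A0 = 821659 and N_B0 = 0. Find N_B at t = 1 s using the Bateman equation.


N_B(t) = lambda_A * N_A0 / (lambda_B - lambda_A) * [exp(-lambda_A*t) - exp(-lambda_B*t)]
exp(-0.0159*1) = 0.9842257; exp(-0.1797*1) = 0.8355208
N_B = 0.0159 * 821659 / (0.1797 - 0.0159) * (0.9842257 - 0.8355208)
N_B = 11860

11860


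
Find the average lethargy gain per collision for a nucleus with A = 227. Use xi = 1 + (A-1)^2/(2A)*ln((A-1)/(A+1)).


xi = 1 + (A-1)^2/(2A) * ln((A-1)/(A+1))
xi = 1 + (227-1)^2/(2*227) * ln((227-1)/(227 +1))
xi = 0.0087848

0.0087848


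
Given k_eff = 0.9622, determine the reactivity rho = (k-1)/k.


rho = (k_eff - 1) / k_eff
rho = (0.9622 - 1) / 0.9622
rho = -0.039285

-0.039285


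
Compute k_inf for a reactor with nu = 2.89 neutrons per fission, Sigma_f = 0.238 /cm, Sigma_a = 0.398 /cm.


k_inf = nu * Sigma_f / Sigma_a
k_inf = 2.89 * 0.238 / 0.398
k_inf = 1.7282

1.7282


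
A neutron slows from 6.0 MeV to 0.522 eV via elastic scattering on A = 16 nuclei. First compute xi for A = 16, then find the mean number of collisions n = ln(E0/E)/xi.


xi = 1 + (A-1)^2/(2A)*ln((A-1)/(A+1)) = 0.1199467 (for A = 16)
n = ln(E0/E) / xi
n = ln(6.0e6 / 0.522) / 0.1199467
n = ln(1.149425e+07) / 0.1199467 = 135.54

135.54


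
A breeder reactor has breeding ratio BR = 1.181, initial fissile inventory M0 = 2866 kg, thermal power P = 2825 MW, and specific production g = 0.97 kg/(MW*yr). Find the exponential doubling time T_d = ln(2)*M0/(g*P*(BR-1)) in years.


Breeding gain G = BR - 1 = 1.181 - 1 = 0.181
Fissile production rate = g * P * G = 0.97 * 2825 * 0.181 = 495.98525 kg/yr
T_d = ln(2) * M0 / (g * P * G)
T_d = ln(2) * 2866 / 495.98525 = 4.0053 yr

4.0053


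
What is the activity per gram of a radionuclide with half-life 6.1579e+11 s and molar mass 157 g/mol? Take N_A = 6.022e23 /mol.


lambda = ln(2) / t_half = ln(2) / 6.1579e+11 = 1.125623e-12 /s
SA = lambda * N_A / M
SA = 1.125623e-12 * 6.022e23 / 157
SA = 4.3175e+09 Bq/g

4.3175e+09


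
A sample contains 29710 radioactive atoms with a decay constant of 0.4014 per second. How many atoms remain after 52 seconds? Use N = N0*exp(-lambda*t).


N = N0 * exp(-lambda * t)
N = 29710 * exp(-0.4014 * 52)
N = 2.5584e-05

2.5584e-05


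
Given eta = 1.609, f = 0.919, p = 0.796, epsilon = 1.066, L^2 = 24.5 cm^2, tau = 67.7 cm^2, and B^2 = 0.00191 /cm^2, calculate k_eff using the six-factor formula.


k_inf = eta*f*p*eps = 1.609*0.919*0.796*1.066 = 1.254706
P_TNL = 1/(1 + L^2*B^2) = 1/(1 + 24.5*0.00191) = 0.9552969
P_FNL = exp(-B^2*tau) = exp(-0.00191*67.7) = 0.8787042
k_eff = k_inf * P_TNL * P_FNL = 1.254706 * 0.9552969 * 0.8787042
k_eff = 1.0532

1.0532


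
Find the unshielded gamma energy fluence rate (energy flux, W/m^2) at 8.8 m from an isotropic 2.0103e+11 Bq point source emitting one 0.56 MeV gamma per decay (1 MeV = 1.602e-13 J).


psi = A * E * 1.602e-13 / (4*pi*r^2)
psi = 2.0103e+11 * 0.56 * 1.602e-13 / (4*pi*8.8^2)
psi = 1.8533e-05 W/m^2

1.8533e-05


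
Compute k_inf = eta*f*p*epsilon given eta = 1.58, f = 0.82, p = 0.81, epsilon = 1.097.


k_inf = eta * f * p * epsilon
k_inf = 1.58 * 0.82 * 0.81 * 1.097
k_inf = 1.1512

1.1512


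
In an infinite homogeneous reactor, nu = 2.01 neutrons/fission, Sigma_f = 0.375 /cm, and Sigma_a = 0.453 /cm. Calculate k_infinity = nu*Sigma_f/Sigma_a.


k_inf = nu * Sigma_f / Sigma_a
k_inf = 2.01 * 0.375 / 0.453
k_inf = 1.6639

1.6639


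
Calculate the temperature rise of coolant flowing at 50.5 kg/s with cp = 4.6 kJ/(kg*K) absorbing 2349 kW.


dT = Q / (m_dot * cp)
dT = 2349 / (50.5 * 4.6)
dT = 10.112 C

10.112


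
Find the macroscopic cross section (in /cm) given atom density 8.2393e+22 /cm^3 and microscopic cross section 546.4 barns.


Sigma = N * sigma_barns * 1e-24
Sigma = 8.2393e+22 * 546.4 * 1e-24
Sigma = 45.020 /cm

45.020


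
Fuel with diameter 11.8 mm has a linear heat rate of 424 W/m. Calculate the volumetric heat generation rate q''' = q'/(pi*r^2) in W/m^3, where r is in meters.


r = D / 2 / 1000 = 11.8 / 2 / 1000 = 0.0059 m
q''' = q' / (pi * r^2)
q''' = 424 / (pi * 0.0059^2)
q''' = 3.8771e+06 W/m^3

3.8771e+06


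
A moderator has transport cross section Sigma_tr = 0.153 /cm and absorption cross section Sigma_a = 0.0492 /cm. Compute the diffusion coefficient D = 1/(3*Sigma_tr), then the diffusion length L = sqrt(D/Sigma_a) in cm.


D = 1 / (3 * Sigma_tr) = 1 / (3 * 0.153) = 2.178649 cm
L = sqrt(D / Sigma_a)
L = sqrt(2.178649 / 0.0492)
L = 6.6544 cm

6.6544


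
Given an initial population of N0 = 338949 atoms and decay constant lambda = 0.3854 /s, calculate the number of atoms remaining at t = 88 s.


N = N0 * exp(-lambda * t)
N = 338949 * exp(-0.3854 * 88)
N = 6.3234e-10

6.3234e-10


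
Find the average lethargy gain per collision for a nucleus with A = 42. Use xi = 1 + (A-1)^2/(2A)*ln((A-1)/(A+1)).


xi = 1 + (A-1)^2/(2A) * ln((A-1)/(A+1))
xi = 1 + (42-1)^2/(2*42) * ln((42-1)/(42 +1))
xi = 0.046872

0.046872


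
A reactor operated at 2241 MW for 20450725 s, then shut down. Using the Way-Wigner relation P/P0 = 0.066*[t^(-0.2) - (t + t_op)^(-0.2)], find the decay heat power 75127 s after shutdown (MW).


P/P0 = 0.066 * [t^(-0.2) - (t + t_op)^(-0.2)]
P/P0 = 0.066 * [75127^(-0.2) - (75127 + 20450725)^(-0.2)]
P/P0 = 0.066 * [0.1058865 - 0.03447782] = 0.004712973
P = 2241 * 0.004712973 = 10.562 MW

10.562


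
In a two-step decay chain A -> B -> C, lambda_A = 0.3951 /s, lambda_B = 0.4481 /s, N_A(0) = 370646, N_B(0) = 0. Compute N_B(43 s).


N_B(t) = lambda_A * N_A0 / (lambda_B - lambda_A) * [exp(-lambda_A*t) - exp(-lambda_B*t)]
exp(-0.3951*43) = 4.184473e-08; exp(-0.4481*43) = 4.284337e-09
N_B = 0.3951 * 370646 / (0.4481 - 0.3951) * (4.184473e-08 - 4.284337e-09)
N_B = 0.10378

0.10378


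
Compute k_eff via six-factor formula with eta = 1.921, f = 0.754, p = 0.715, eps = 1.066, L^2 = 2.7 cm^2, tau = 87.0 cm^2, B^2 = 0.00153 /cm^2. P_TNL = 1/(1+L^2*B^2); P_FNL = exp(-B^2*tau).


k_inf = eta*f*p*eps = 1.921*0.754*0.715*1.066 = 1.103982
P_TNL = 1/(1 + L^2*B^2) = 1/(1 + 2.7*0.00153) = 0.9958860
P_FNL = exp(-B^2*tau) = exp(-0.00153*87.0) = 0.8753688
k_eff = k_inf * P_TNL * P_FNL = 1.103982 * 0.9958860 * 0.8753688
k_eff = 0.96242

0.96242


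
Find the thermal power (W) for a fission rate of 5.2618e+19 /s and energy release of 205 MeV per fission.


P = fission_rate * E_MeV * 1.602e-13
P = 5.2618e+19 * 205 * 1.602e-13
P = 1.7280e+09 W

1.7280e+09


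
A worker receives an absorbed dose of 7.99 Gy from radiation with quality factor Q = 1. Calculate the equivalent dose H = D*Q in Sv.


H = D * Q
H = 7.99 * 1
H = 7.9900 Sv

7.9900


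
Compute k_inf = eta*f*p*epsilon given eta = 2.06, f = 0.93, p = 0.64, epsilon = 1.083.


k_inf = eta * f * p * epsilon
k_inf = 2.06 * 0.93 * 0.64 * 1.083
k_inf = 1.3279

1.3279


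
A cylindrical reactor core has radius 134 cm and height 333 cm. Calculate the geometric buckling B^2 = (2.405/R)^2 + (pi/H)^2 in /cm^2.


B^2 = (2.405/R)^2 + (pi/H)^2
B^2 = (2.405/134)^2 + (pi/333)^2
B^2 = 4.1113e-04 /cm^2

4.1113e-04


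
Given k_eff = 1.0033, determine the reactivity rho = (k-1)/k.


rho = (k_eff - 1) / k_eff
rho = (1.0033 - 1) / 1.0033
rho = 0.0032891

0.0032891


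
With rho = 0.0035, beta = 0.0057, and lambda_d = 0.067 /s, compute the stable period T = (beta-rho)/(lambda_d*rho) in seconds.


T = (beta - rho) / (lambda_d * rho)
T = (0.0057 - 0.0035) / (0.067 * 0.0035)
T = 9.3817 s

9.3817


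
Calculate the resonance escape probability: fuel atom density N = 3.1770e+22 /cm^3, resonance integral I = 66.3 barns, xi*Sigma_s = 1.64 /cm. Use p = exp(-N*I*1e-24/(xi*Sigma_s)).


p = exp(-N * I * 1e-24 / (xi*Sigma_s))
p = exp(-3.1770e+22 * 66.3 * 1e-24 / 1.64)
p = 0.27683

0.27683


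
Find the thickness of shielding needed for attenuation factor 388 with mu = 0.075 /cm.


x = ln(factor) / mu
x = ln(388) / 0.075
x = 79.480 cm

79.480


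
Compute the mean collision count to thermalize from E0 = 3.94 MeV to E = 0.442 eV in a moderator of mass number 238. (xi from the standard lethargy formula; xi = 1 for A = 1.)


xi = 1 + (A-1)^2/(2A)*ln((A-1)/(A+1)) = 0.008379872 (for A = 238)
n = ln(E0/E) / xi
n = ln(3.94e6 / 0.442) / 0.008379872
n = ln(8.914027e+06) / 0.008379872 = 1909.7

1909.7


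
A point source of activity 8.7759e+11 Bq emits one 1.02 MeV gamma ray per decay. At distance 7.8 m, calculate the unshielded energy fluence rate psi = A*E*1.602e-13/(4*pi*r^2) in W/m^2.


psi = A * E * 1.602e-13 / (4*pi*r^2)
psi = 8.7759e+11 * 1.02 * 1.602e-13 / (4*pi*7.8^2)
psi = 1.8757e-04 W/m^2

1.8757e-04


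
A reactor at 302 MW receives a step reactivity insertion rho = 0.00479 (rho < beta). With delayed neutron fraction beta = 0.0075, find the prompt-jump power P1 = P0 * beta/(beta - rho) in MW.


P1/P0 = beta / (beta - rho)
P1/P0 = 0.0075 / (0.0075 - 0.00479) = 2.767528
P1 = 302 * 2.767528 = 835.79 MW

835.79


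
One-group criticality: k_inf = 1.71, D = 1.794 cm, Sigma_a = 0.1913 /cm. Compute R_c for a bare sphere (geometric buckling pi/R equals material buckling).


L^2 = D / Sigma_a = 1.794 / 0.1913 = 9.377940 cm^2
B_m^2 = (k_inf - 1) / L^2 = (1.71 - 1) / 9.377940 = 0.07570959 /cm^2
For a bare sphere: B_g = pi/R, so R_c = pi / sqrt(B_m^2)
R_c = pi / sqrt(0.07570959) = 11.418 cm

11.418


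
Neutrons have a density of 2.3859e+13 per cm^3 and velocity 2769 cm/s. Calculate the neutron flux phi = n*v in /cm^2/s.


phi = n * v
phi = 2.3859e+13 * 2769
phi = 6.6066e+16 /cm^2/s

6.6066e+16


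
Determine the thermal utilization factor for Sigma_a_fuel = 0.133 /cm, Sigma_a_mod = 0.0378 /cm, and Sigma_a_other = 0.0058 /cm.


f = Sigma_a_fuel / (Sigma_a_fuel + Sigma_a_mod + Sigma_a_other)
f = 0.133 / (0.133 + 0.0378 + 0.0058)
f = 0.75311

0.75311


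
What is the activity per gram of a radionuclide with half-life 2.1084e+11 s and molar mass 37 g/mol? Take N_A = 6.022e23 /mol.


lambda = ln(2) / t_half = ln(2) / 2.1084e+11 = 3.287551e-12 /s
SA = lambda * N_A / M
SA = 3.287551e-12 * 6.022e23 / 37
SA = 5.3507e+10 Bq/g

5.3507e+10


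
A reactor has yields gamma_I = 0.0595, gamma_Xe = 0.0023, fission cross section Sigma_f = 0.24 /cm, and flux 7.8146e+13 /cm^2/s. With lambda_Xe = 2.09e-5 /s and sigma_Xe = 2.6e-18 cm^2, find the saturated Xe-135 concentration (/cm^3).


Xe_eq = (gamma_I + gamma_Xe) * Sigma_f * phi / (lambda_Xe + sigma_Xe * phi)
Numerator = (0.0595 + 0.0023) * 0.24 * 7.8146e+13 = 1.159061e+12
Denominator = 2.09e-5 + 2.6e-18 * 7.8146e+13 = 2.240796e-04
Xe_eq = 1.159061e+12 / 2.240796e-04 = 5.1725e+15 /cm^3

5.1725e+15


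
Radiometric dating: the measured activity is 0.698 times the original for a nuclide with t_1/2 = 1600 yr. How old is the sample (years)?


lambda = ln(2) / t_half = ln(2) / 1600 = 4.332170e-04 /yr
t = -ln(A/A0) / lambda
t = -ln(0.698) / 4.332170e-04
t = 829.92 yr

829.92


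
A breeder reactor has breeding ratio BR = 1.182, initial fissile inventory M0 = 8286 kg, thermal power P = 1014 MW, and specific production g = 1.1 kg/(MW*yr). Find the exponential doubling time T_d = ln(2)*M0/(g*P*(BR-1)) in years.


Breeding gain G = BR - 1 = 1.182 - 1 = 0.182
Fissile production rate = g * P * G = 1.1 * 1014 * 0.182 = 203.0028 kg/yr
T_d = ln(2) * M0 / (g * P * G)
T_d = ln(2) * 8286 / 203.0028 = 28.292 yr

28.292


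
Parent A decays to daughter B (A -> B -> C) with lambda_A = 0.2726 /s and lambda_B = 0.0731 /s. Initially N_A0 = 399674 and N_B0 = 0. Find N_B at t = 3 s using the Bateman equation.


N_B(t) = lambda_A * N_A0 / (lambda_B - lambda_A) * [exp(-lambda_A*t) - exp(-lambda_B*t)]
exp(-0.2726*3) = 0.4414017; exp(-0.0731*3) = 0.8030808
N_B = 0.2726 * 399674 / (0.0731 - 0.2726) * (0.4414017 - 0.8030808)
N_B = 197521

197521


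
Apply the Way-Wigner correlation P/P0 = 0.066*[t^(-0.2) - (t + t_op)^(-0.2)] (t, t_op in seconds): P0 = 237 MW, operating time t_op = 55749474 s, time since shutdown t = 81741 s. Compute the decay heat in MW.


P/P0 = 0.066 * [t^(-0.2) - (t + t_op)^(-0.2)]
P/P0 = 0.066 * [81741^(-0.2) - (81741 + 55749474)^(-0.2)]
P/P0 = 0.066 * [0.1041147 - 0.02822439] = 0.005008760
P = 237 * 0.005008760 = 1.1871 MW

1.1871


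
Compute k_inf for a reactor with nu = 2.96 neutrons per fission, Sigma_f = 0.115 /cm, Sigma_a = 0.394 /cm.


k_inf = nu * Sigma_f / Sigma_a
k_inf = 2.96 * 0.115 / 0.394
k_inf = 0.86396

0.86396


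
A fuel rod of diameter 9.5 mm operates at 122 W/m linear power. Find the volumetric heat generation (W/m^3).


r = D / 2 / 1000 = 9.5 / 2 / 1000 = 0.00475 m
q''' = q' / (pi * r^2)
q''' = 122 / (pi * 0.00475^2)
q''' = 1.7212e+06 W/m^3

1.7212e+06


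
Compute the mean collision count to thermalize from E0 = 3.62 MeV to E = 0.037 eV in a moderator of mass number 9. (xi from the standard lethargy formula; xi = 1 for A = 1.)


xi = 1 + (A-1)^2/(2A)*ln((A-1)/(A+1)) = 0.2066007 (for A = 9)
n = ln(E0/E) / xi
n = ln(3.62e6 / 0.037) / 0.2066007
n = ln(9.783784e+07) / 0.2066007 = 89.055

89.055


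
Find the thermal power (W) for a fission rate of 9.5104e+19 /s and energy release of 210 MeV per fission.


P = fission_rate * E_MeV * 1.602e-13
P = 9.5104e+19 * 210 * 1.602e-13
P = 3.1995e+09 W

3.1995e+09


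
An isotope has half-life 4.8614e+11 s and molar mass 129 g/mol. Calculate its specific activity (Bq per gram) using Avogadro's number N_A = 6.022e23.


lambda = ln(2) / t_half = ln(2) / 4.8614e+11 = 1.425818e-12 /s
SA = lambda * N_A / M
SA = 1.425818e-12 * 6.022e23 / 129
SA = 6.6560e+09 Bq/g

6.6560e+09


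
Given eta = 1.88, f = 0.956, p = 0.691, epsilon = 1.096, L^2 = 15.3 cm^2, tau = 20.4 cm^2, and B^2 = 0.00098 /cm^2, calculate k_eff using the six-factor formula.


k_inf = eta*f*p*eps = 1.88*0.956*0.691*1.096 = 1.361145
P_TNL = 1/(1 + L^2*B^2) = 1/(1 + 15.3*0.00098) = 0.9852275
P_FNL = exp(-B^2*tau) = exp(-0.00098*20.4) = 0.9802065
k_eff = k_inf * P_TNL * P_FNL = 1.361145 * 0.9852275 * 0.9802065
k_eff = 1.3145

1.3145


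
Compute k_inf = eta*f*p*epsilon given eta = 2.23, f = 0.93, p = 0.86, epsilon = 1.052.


k_inf = eta * f * p * epsilon
k_inf = 2.23 * 0.93 * 0.86 * 1.052
k_inf = 1.8763

1.8763


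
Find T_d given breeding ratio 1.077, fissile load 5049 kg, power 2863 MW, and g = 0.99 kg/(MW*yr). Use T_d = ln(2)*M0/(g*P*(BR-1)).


Breeding gain G = BR - 1 = 1.077 - 1 = 0.077
Fissile production rate = g * P * G = 0.99 * 2863 * 0.077 = 218.24649 kg/yr
T_d = ln(2) * M0 / (g * P * G)
T_d = ln(2) * 5049 / 218.24649 = 16.036 yr

16.036


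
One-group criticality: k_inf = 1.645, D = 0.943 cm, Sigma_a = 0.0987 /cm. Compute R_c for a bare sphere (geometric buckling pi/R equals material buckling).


L^2 = D / Sigma_a = 0.943 / 0.0987 = 9.554205 cm^2
B_m^2 = (k_inf - 1) / L^2 = (1.645 - 1) / 9.554205 = 0.06750954 /cm^2
For a bare sphere: B_g = pi/R, so R_c = pi / sqrt(B_m^2)
R_c = pi / sqrt(0.06750954) = 12.091 cm

12.091


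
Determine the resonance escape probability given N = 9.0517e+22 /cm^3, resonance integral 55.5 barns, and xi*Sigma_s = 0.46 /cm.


p = exp(-N * I * 1e-24 / (xi*Sigma_s))
p = exp(-9.0517e+22 * 55.5 * 1e-24 / 0.46)
p = 1.8073e-05

1.8073e-05


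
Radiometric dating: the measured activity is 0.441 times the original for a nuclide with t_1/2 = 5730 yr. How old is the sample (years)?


lambda = ln(2) / t_half = ln(2) / 5730 = 1.209681e-04 /yr
t = -ln(A/A0) / lambda
t = -ln(0.441) / 1.209681e-04
t = 6768.0 yr

6768.0


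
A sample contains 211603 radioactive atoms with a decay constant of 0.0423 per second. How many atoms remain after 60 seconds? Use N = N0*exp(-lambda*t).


N = N0 * exp(-lambda * t)
N = 211603 * exp(-0.0423 * 60)
N = 16722

16722


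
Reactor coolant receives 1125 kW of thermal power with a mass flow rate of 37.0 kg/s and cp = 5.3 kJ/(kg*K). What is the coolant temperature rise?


dT = Q / (m_dot * cp)
dT = 1125 / (37.0 * 5.3)
dT = 5.7369 C

5.7369


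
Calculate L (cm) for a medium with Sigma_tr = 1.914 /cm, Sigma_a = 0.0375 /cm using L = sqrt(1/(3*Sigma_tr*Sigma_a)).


D = 1 / (3 * Sigma_tr) = 1 / (3 * 1.914) = 0.1741553 cm
L = sqrt(D / Sigma_a)
L = sqrt(0.1741553 / 0.0375)
L = 2.1550 cm

2.1550


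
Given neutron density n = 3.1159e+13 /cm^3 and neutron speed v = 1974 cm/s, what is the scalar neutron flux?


phi = n * v
phi = 3.1159e+13 * 1974
phi = 6.1508e+16 /cm^2/s

6.1508e+16


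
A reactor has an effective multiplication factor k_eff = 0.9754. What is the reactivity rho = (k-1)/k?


rho = (k_eff - 1) / k_eff
rho = (0.9754 - 1) / 0.9754
rho = -0.025220

-0.025220


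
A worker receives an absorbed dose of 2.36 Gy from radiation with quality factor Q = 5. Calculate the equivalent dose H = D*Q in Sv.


H = D * Q
H = 2.36 * 5
H = 11.800 Sv

11.800


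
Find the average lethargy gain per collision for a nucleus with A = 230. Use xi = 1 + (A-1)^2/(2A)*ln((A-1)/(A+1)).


xi = 1 + (A-1)^2/(2A) * ln((A-1)/(A+1))
xi = 1 + (230-1)^2/(2*230) * ln((230-1)/(230 +1))
xi = 0.0086705

0.0086705


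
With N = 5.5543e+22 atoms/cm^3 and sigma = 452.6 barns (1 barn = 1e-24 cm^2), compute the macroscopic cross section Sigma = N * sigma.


Sigma = N * sigma_barns * 1e-24
Sigma = 5.5543e+22 * 452.6 * 1e-24
Sigma = 25.139 /cm

25.139


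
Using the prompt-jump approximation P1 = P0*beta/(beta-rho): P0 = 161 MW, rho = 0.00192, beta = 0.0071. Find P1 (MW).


P1/P0 = beta / (beta - rho)
P1/P0 = 0.0071 / (0.0071 - 0.00192) = 1.370656
P1 = 161 * 1.370656 = 220.68 MW

220.68


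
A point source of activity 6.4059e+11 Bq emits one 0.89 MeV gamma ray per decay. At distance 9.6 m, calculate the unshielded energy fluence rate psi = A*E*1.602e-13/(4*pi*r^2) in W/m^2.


psi = A * E * 1.602e-13 / (4*pi*r^2)
psi = 6.4059e+11 * 0.89 * 1.602e-13 / (4*pi*9.6^2)
psi = 7.8864e-05 W/m^2

7.8864e-05


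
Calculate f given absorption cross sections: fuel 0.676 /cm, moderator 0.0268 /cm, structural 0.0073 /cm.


f = Sigma_a_fuel / (Sigma_a_fuel + Sigma_a_mod + Sigma_a_other)
f = 0.676 / (0.676 + 0.0268 + 0.0073)
f = 0.95198

0.95198


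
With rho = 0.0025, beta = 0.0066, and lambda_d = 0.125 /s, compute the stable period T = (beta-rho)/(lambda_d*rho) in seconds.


T = (beta - rho) / (lambda_d * rho)
T = (0.0066 - 0.0025) / (0.125 * 0.0025)
T = 13.120 s

13.120


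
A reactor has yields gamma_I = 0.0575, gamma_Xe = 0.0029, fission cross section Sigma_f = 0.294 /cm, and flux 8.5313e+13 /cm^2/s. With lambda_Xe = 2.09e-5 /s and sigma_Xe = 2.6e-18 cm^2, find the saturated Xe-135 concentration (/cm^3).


Xe_eq = (gamma_I + gamma_Xe) * Sigma_f * phi / (lambda_Xe + sigma_Xe * phi)
Numerator = (0.0575 + 0.0029) * 0.294 * 8.5313e+13 = 1.514954e+12
Denominator = 2.09e-5 + 2.6e-18 * 8.5313e+13 = 2.427138e-04
Xe_eq = 1.514954e+12 / 2.427138e-04 = 6.2417e+15 /cm^3

6.2417e+15


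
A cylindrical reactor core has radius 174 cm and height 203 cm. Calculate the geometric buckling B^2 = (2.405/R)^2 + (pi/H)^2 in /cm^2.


B^2 = (2.405/R)^2 + (pi/H)^2
B^2 = (2.405/174)^2 + (pi/203)^2
B^2 = 4.3054e-04 /cm^2

4.3054e-04


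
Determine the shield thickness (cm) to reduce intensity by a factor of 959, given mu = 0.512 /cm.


x = ln(factor) / mu
x = ln(959) / 0.512
x = 13.410 cm

13.410


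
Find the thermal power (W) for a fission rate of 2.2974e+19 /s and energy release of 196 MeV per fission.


P = fission_rate * E_MeV * 1.602e-13
P = 2.2974e+19 * 196 * 1.602e-13
P = 7.2137e+08 W

7.2137e+08


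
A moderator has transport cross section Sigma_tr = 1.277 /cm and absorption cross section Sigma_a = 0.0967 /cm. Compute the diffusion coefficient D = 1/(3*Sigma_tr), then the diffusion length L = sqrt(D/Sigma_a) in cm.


D = 1 / (3 * Sigma_tr) = 1 / (3 * 1.277) = 0.2610285 cm
L = sqrt(D / Sigma_a)
L = sqrt(0.2610285 / 0.0967)
L = 1.6430 cm

1.6430


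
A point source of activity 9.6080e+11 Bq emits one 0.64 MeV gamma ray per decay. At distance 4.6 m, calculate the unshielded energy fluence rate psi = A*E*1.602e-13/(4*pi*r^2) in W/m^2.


psi = A * E * 1.602e-13 / (4*pi*r^2)
psi = 9.6080e+11 * 0.64 * 1.602e-13 / (4*pi*4.6^2)
psi = 3.7047e-04 W/m^2

3.7047e-04


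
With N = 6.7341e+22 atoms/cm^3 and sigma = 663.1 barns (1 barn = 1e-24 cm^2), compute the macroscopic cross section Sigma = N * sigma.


Sigma = N * sigma_barns * 1e-24
Sigma = 6.7341e+22 * 663.1 * 1e-24
Sigma = 44.654 /cm

44.654


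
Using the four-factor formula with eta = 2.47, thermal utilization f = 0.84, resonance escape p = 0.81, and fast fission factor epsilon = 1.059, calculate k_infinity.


k_inf = eta * f * p * epsilon
k_inf = 2.47 * 0.84 * 0.81 * 1.059
k_inf = 1.7797

1.7797


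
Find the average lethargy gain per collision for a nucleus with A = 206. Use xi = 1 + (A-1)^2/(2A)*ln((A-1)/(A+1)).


xi = 1 + (A-1)^2/(2A) * ln((A-1)/(A+1))
xi = 1 + (206-1)^2/(2*206) * ln((206-1)/(206 +1))
xi = 0.0096774

0.0096774


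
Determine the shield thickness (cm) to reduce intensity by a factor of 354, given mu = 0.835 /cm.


x = ln(factor) / mu
x = ln(354) / 0.835
x = 7.0291 cm

7.0291


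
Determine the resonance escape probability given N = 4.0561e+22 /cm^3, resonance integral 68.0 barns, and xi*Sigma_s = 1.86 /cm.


p = exp(-N * I * 1e-24 / (xi*Sigma_s))
p = exp(-4.0561e+22 * 68.0 * 1e-24 / 1.86)
p = 0.22698

0.22698


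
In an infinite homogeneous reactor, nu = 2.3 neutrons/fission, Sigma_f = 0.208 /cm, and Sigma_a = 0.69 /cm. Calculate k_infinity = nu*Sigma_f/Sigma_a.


k_inf = nu * Sigma_f / Sigma_a
k_inf = 2.3 * 0.208 / 0.69
k_inf = 0.69333

0.69333


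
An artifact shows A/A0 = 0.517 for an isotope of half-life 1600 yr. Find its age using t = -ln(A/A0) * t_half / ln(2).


lambda = ln(2) / t_half = ln(2) / 1600 = 4.332170e-04 /yr
t = -ln(A/A0) / lambda
t = -ln(0.517) / 4.332170e-04
t = 1522.8 yr

1522.8


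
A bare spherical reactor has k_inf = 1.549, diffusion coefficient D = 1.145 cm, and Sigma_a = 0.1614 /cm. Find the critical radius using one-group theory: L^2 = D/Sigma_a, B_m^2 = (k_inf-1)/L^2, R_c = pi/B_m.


L^2 = D / Sigma_a = 1.145 / 0.1614 = 7.094176 cm^2
B_m^2 = (k_inf - 1) / L^2 = (1.549 - 1) / 7.094176 = 0.07738742 /cm^2
For a bare sphere: B_g = pi/R, so R_c = pi / sqrt(B_m^2)
R_c = pi / sqrt(0.07738742) = 11.293 cm

11.293


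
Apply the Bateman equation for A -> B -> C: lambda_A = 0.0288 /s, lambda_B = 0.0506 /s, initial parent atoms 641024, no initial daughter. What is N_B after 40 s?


N_B(t) = lambda_A * N_A0 / (lambda_B - lambda_A) * [exp(-lambda_A*t) - exp(-lambda_B*t)]
exp(-0.0288*40) = 0.3160041; exp(-0.0506*40) = 0.1321259
N_B = 0.0288 * 641024 / (0.0506 - 0.0288) * (0.3160041 - 0.1321259)
N_B = 155719

155719


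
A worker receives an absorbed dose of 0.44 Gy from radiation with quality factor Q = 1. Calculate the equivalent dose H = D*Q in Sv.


H = D * Q
H = 0.44 * 1
H = 0.44000 Sv

0.44000


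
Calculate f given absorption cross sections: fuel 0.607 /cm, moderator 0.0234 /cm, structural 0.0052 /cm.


f = Sigma_a_fuel / (Sigma_a_fuel + Sigma_a_mod + Sigma_a_other)
f = 0.607 / (0.607 + 0.0234 + 0.0052)
f = 0.95500

0.95500


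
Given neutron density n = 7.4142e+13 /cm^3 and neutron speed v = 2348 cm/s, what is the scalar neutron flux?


phi = n * v
phi = 7.4142e+13 * 2348
phi = 1.7409e+17 /cm^2/s

1.7409e+17


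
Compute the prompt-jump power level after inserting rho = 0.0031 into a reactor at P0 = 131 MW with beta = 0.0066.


P1/P0 = beta / (beta - rho)
P1/P0 = 0.0066 / (0.0066 - 0.0031) = 1.885714
P1 = 131 * 1.885714 = 247.03 MW

247.03


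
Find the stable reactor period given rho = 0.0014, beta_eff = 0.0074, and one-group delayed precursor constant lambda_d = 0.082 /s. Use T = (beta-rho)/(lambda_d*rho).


T = (beta - rho) / (lambda_d * rho)
T = (0.0074 - 0.0014) / (0.082 * 0.0014)
T = 52.265 s

52.265


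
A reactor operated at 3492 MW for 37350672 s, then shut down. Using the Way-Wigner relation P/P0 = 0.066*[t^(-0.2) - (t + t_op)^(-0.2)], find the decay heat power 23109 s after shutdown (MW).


P/P0 = 0.066 * [t^(-0.2) - (t + t_op)^(-0.2)]
P/P0 = 0.066 * [23109^(-0.2) - (23109 + 37350672)^(-0.2)]
P/P0 = 0.066 * [0.1340429 - 0.03058346] = 0.006828323
P = 3492 * 0.006828323 = 23.845 MW

23.845


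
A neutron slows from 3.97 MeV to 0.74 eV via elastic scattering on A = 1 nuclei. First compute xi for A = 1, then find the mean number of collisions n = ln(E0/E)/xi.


xi = 1 + (A-1)^2/(2A)*ln((A-1)/(A+1)) = 1 (for A = 1)
n = ln(E0/E) / xi
n = ln(3.97e6 / 0.74) / 1
n = ln(5.364865e+06) / 1 = 15.495

15.495


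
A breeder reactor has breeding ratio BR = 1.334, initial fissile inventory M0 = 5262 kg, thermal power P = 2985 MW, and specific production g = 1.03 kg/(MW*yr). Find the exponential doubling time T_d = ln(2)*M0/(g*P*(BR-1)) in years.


Breeding gain G = BR - 1 = 1.334 - 1 = 0.334
Fissile production rate = g * P * G = 1.03 * 2985 * 0.334 = 1026.8997 kg/yr
T_d = ln(2) * M0 / (g * P * G)
T_d = ln(2) * 5262 / 1026.8997 = 3.5518 yr

3.5518


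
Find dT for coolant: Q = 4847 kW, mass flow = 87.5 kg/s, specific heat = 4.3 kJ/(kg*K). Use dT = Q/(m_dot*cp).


dT = Q / (m_dot * cp)
dT = 4847 / (87.5 * 4.3)
dT = 12.882 C

12.882


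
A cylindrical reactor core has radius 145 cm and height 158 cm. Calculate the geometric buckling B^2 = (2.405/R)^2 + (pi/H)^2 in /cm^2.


B^2 = (2.405/R)^2 + (pi/H)^2
B^2 = (2.405/145)^2 + (pi/158)^2
B^2 = 6.7046e-04 /cm^2

6.7046e-04
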